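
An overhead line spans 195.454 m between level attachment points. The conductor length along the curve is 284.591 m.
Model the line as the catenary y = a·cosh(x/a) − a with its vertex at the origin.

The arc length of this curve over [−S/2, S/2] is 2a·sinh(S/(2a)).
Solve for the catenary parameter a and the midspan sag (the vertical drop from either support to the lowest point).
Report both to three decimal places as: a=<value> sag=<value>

seed: a₀ = √(S³/(24(L−S))) = √(195.454³/(24·89.137)) = 59.078875
iter 1: u=1.654178  f(a)=+1.302e+01  f'(a)=-3.928e+00  a ← 59.078875 − (+1.302e+01/-3.928e+00) = 62.393601
iter 2: u=1.566298  f(a)=+1.176e+00  f'(a)=-3.248e+00  a ← 62.393601 − (+1.176e+00/-3.248e+00) = 62.755752
iter 3: u=1.557260  f(a)=+1.170e-02  f'(a)=-3.183e+00  a ← 62.755752 − (+1.170e-02/-3.183e+00) = 62.759428
iter 4: u=1.557168  f(a)=+1.184e-06  f'(a)=-3.183e+00  a ← 62.759428 − (+1.184e-06/-3.183e+00) = 62.759428
iter 5: u=1.557168  f(a)=-5.684e-14  f'(a)=-3.183e+00  a ← 62.759428 − (-5.684e-14/-3.183e+00) = 62.759428
converged: |Δa| < 1e-12 after 5 iterations
sag = a·(cosh(S/(2a)) − 1) = 62.759428·(cosh(1.557168) − 1) = 92.761487
T_max/T_min = cosh(S/(2a)) = 2.478049

a=62.759 sag=92.761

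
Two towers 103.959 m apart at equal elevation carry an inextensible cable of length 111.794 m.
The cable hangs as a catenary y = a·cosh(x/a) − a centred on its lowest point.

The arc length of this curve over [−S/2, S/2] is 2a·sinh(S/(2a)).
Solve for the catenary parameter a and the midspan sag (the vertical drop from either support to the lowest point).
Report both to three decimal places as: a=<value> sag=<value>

a=78.157 sag=17.931

seed: a₀ = √(S³/(24(L−S))) = √(103.959³/(24·7.835)) = 77.297958
iter 1: u=0.672456  f(a)=+1.791e-01  f'(a)=-2.120e-01  a ← 77.297958 − (+1.791e-01/-2.120e-01) = 78.142464
iter 2: u=0.665189  f(a)=+2.977e-03  f'(a)=-2.050e-01  a ← 78.142464 − (+2.977e-03/-2.050e-01) = 78.156982
iter 3: u=0.665065  f(a)=+8.536e-07  f'(a)=-2.049e-01  a ← 78.156982 − (+8.536e-07/-2.049e-01) = 78.156986
iter 4: u=0.665065  f(a)=+8.527e-14  f'(a)=-2.049e-01  a ← 78.156986 − (+8.527e-14/-2.049e-01) = 78.156986
converged: |Δa| < 1e-12 after 4 iterations
sag = a·(cosh(S/(2a)) − 1) = 78.156986·(cosh(0.665065) − 1) = 17.931458
T_max/T_min = cosh(S/(2a)) = 1.229429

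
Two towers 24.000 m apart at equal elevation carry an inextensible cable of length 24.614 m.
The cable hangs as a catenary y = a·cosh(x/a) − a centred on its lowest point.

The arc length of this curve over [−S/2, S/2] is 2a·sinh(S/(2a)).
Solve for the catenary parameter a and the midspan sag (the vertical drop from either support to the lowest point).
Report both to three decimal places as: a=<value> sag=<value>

a=30.745 sag=2.372

seed: a₀ = √(S³/(24(L−S))) = √(24.000³/(24·0.614)) = 30.628594
iter 1: u=0.391791  f(a)=+4.730e-03  f'(a)=-4.071e-02  a ← 30.628594 − (+4.730e-03/-4.071e-02) = 30.744768
iter 2: u=0.390310  f(a)=+2.705e-05  f'(a)=-4.025e-02  a ← 30.744768 − (+2.705e-05/-4.025e-02) = 30.745440
iter 3: u=0.390302  f(a)=+8.956e-10  f'(a)=-4.024e-02  a ← 30.745440 − (+8.956e-10/-4.024e-02) = 30.745440
iter 4: u=0.390302  f(a)=+0.000e+00  f'(a)=-4.024e-02  a ← 30.745440 − (+0.000e+00/-4.024e-02) = 30.745440
converged: |Δa| < 1e-12 after 4 iterations
sag = a·(cosh(S/(2a)) − 1) = 30.745440·(cosh(0.390302) − 1) = 2.371690
T_max/T_min = cosh(S/(2a)) = 1.077140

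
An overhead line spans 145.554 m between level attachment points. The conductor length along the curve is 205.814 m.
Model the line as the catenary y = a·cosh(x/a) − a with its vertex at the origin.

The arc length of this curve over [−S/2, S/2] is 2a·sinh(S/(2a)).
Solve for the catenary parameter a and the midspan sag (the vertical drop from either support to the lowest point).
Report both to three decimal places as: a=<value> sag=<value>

a=48.808 sag=65.087

seed: a₀ = √(S³/(24(L−S))) = √(145.554³/(24·60.260)) = 46.175971
iter 1: u=1.576079  f(a)=+7.943e+00  f'(a)=-3.319e+00  a ← 46.175971 − (+7.943e+00/-3.319e+00) = 48.569351
iter 2: u=1.498414  f(a)=+6.593e-01  f'(a)=-2.789e+00  a ← 48.569351 − (+6.593e-01/-2.789e+00) = 48.805784
iter 3: u=1.491155  f(a)=+5.452e-03  f'(a)=-2.743e+00  a ← 48.805784 − (+5.452e-03/-2.743e+00) = 48.807772
iter 4: u=1.491094  f(a)=+3.795e-07  f'(a)=-2.742e+00  a ← 48.807772 − (+3.795e-07/-2.742e+00) = 48.807772
iter 5: u=1.491094  f(a)=-2.842e-14  f'(a)=-2.742e+00  a ← 48.807772 − (-2.842e-14/-2.742e+00) = 48.807772
converged: |Δa| < 1e-12 after 5 iterations
sag = a·(cosh(S/(2a)) − 1) = 48.807772·(cosh(1.491094) − 1) = 65.087132
T_max/T_min = cosh(S/(2a)) = 2.333540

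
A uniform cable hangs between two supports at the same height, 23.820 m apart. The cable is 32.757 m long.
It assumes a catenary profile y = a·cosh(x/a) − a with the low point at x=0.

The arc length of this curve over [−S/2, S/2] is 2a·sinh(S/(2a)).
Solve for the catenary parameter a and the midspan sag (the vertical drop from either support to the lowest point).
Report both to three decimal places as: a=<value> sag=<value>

a=8.351 sag=10.034

seed: a₀ = √(S³/(24(L−S))) = √(23.820³/(24·8.937)) = 7.938001
iter 1: u=1.500378  f(a)=+1.062e+00  f'(a)=-2.801e+00  a ← 7.938001 − (+1.062e+00/-2.801e+00) = 8.316981
iter 2: u=1.432010  f(a)=+8.076e-02  f'(a)=-2.390e+00  a ← 8.316981 − (+8.076e-02/-2.390e+00) = 8.350775
iter 3: u=1.426215  f(a)=+5.524e-04  f'(a)=-2.357e+00  a ← 8.350775 − (+5.524e-04/-2.357e+00) = 8.351009
iter 4: u=1.426175  f(a)=+2.624e-08  f'(a)=-2.357e+00  a ← 8.351009 − (+2.624e-08/-2.357e+00) = 8.351009
iter 5: u=1.426175  f(a)=-7.105e-15  f'(a)=-2.357e+00  a ← 8.351009 − (-7.105e-15/-2.357e+00) = 8.351009
converged: |Δa| < 1e-12 after 5 iterations
sag = a·(cosh(S/(2a)) − 1) = 8.351009·(cosh(1.426175) − 1) = 10.033621
T_max/T_min = cosh(S/(2a)) = 2.201486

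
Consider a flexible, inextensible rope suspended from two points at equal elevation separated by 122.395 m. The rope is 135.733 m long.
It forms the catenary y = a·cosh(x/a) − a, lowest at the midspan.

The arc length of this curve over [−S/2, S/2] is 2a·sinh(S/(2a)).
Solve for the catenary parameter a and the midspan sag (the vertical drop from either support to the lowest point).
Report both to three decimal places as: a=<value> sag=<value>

seed: a₀ = √(S³/(24(L−S))) = √(122.395³/(24·13.338)) = 75.682338
iter 1: u=0.808610  f(a)=+4.429e-01  f'(a)=-3.761e-01  a ← 75.682338 − (+4.429e-01/-3.761e-01) = 76.860070
iter 2: u=0.796220  f(a)=+1.055e-02  f'(a)=-3.583e-01  a ← 76.860070 − (+1.055e-02/-3.583e-01) = 76.889511
iter 3: u=0.795915  f(a)=+6.310e-06  f'(a)=-3.579e-01  a ← 76.889511 − (+6.310e-06/-3.579e-01) = 76.889529
iter 4: u=0.795915  f(a)=+2.217e-12  f'(a)=-3.579e-01  a ← 76.889529 − (+2.217e-12/-3.579e-01) = 76.889529
converged: |Δa| < 1e-12 after 4 iterations
sag = a·(cosh(S/(2a)) − 1) = 76.889529·(cosh(0.795915) − 1) = 25.667097
T_max/T_min = cosh(S/(2a)) = 1.333818

a=76.890 sag=25.667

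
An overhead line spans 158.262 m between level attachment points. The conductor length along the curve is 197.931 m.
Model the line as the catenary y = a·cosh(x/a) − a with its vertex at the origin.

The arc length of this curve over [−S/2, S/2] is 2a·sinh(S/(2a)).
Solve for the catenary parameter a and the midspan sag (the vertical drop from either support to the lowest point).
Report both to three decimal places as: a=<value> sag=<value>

seed: a₀ = √(S³/(24(L−S))) = √(158.262³/(24·39.669)) = 64.525849
iter 1: u=1.226346  f(a)=+3.092e+00  f'(a)=-1.425e+00  a ← 64.525849 − (+3.092e+00/-1.425e+00) = 66.696180
iter 2: u=1.186440  f(a)=+1.629e-01  f'(a)=-1.278e+00  a ← 66.696180 − (+1.629e-01/-1.278e+00) = 66.823588
iter 3: u=1.184178  f(a)=+5.073e-04  f'(a)=-1.270e+00  a ← 66.823588 − (+5.073e-04/-1.270e+00) = 66.823988
iter 4: u=1.184171  f(a)=+4.958e-09  f'(a)=-1.270e+00  a ← 66.823988 − (+4.958e-09/-1.270e+00) = 66.823988
iter 5: u=1.184171  f(a)=+2.842e-14  f'(a)=-1.270e+00  a ← 66.823988 − (+2.842e-14/-1.270e+00) = 66.823988
converged: |Δa| < 1e-12 after 5 iterations
sag = a·(cosh(S/(2a)) − 1) = 66.823988·(cosh(1.184171) − 1) = 52.589644
T_max/T_min = cosh(S/(2a)) = 1.786988

a=66.824 sag=52.590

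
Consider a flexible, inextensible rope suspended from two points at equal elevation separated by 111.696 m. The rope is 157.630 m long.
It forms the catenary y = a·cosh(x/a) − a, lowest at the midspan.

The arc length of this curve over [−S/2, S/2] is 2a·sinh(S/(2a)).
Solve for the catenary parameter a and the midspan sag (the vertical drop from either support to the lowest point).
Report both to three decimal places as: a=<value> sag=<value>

a=37.567 sag=49.743

seed: a₀ = √(S³/(24(L−S))) = √(111.696³/(24·45.934)) = 35.553608
iter 1: u=1.570811  f(a)=+6.012e+00  f'(a)=-3.280e+00  a ← 35.553608 − (+6.012e+00/-3.280e+00) = 37.386226
iter 2: u=1.493812  f(a)=+4.961e-01  f'(a)=-2.759e+00  a ← 37.386226 − (+4.961e-01/-2.759e+00) = 37.566006
iter 3: u=1.486663  f(a)=+4.049e-03  f'(a)=-2.714e+00  a ← 37.566006 − (+4.049e-03/-2.714e+00) = 37.567498
iter 4: u=1.486604  f(a)=+2.747e-07  f'(a)=-2.714e+00  a ← 37.567498 − (+2.747e-07/-2.714e+00) = 37.567498
iter 5: u=1.486604  f(a)=-2.842e-14  f'(a)=-2.714e+00  a ← 37.567498 − (-2.842e-14/-2.714e+00) = 37.567498
converged: |Δa| < 1e-12 after 5 iterations
sag = a·(cosh(S/(2a)) − 1) = 37.567498·(cosh(1.486604) − 1) = 49.742989
T_max/T_min = cosh(S/(2a)) = 2.324096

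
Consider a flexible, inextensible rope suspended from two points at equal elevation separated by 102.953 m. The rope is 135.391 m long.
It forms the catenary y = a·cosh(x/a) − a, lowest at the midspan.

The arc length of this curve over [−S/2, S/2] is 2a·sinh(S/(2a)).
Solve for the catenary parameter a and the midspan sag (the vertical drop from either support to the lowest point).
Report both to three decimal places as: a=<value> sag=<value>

a=39.094 sag=39.079

seed: a₀ = √(S³/(24(L−S))) = √(102.953³/(24·32.438)) = 37.439139
iter 1: u=1.374938  f(a)=+3.208e+00  f'(a)=-2.083e+00  a ← 37.439139 − (+3.208e+00/-2.083e+00) = 38.978895
iter 2: u=1.320625  f(a)=+2.085e-01  f'(a)=-1.821e+00  a ← 38.978895 − (+2.085e-01/-1.821e+00) = 39.093427
iter 3: u=1.316756  f(a)=+1.016e-03  f'(a)=-1.803e+00  a ← 39.093427 − (+1.016e-03/-1.803e+00) = 39.093991
iter 4: u=1.316737  f(a)=+2.441e-08  f'(a)=-1.803e+00  a ← 39.093991 − (+2.441e-08/-1.803e+00) = 39.093991
iter 5: u=1.316737  f(a)=+0.000e+00  f'(a)=-1.803e+00  a ← 39.093991 − (+0.000e+00/-1.803e+00) = 39.093991
converged: |Δa| < 1e-12 after 5 iterations
sag = a·(cosh(S/(2a)) − 1) = 39.093991·(cosh(1.316737) − 1) = 39.079028
T_max/T_min = cosh(S/(2a)) = 1.999617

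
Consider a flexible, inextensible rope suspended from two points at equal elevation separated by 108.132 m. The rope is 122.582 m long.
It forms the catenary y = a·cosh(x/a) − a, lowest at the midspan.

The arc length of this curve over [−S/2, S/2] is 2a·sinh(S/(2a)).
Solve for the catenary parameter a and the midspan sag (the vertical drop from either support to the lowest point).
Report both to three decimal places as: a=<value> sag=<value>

seed: a₀ = √(S³/(24(L−S))) = √(108.132³/(24·14.450)) = 60.379819
iter 1: u=0.895432  f(a)=+5.905e-01  f'(a)=-5.181e-01  a ← 60.379819 − (+5.905e-01/-5.181e-01) = 61.519462
iter 2: u=0.878844  f(a)=+1.713e-02  f'(a)=-4.885e-01  a ← 61.519462 − (+1.713e-02/-4.885e-01) = 61.554536
iter 3: u=0.878343  f(a)=+1.538e-05  f'(a)=-4.876e-01  a ← 61.554536 − (+1.538e-05/-4.876e-01) = 61.554568
iter 4: u=0.878343  f(a)=+1.239e-11  f'(a)=-4.876e-01  a ← 61.554568 − (+1.239e-11/-4.876e-01) = 61.554568
converged: |Δa| < 1e-12 after 4 iterations
sag = a·(cosh(S/(2a)) − 1) = 61.554568·(cosh(0.878343) − 1) = 25.310566
T_max/T_min = cosh(S/(2a)) = 1.411189

a=61.555 sag=25.311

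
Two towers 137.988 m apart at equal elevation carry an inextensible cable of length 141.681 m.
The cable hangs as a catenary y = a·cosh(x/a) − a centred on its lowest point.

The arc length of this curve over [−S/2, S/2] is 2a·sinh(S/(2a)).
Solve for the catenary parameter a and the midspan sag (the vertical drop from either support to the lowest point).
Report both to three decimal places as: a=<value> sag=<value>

a=172.861 sag=13.953

seed: a₀ = √(S³/(24(L−S))) = √(137.988³/(24·3.693)) = 172.173658
iter 1: u=0.400723  f(a)=+2.976e-02  f'(a)=-4.359e-02  a ← 172.173658 − (+2.976e-02/-4.359e-02) = 172.856466
iter 2: u=0.399140  f(a)=+1.780e-04  f'(a)=-4.307e-02  a ← 172.856466 − (+1.780e-04/-4.307e-02) = 172.860599
iter 3: u=0.399131  f(a)=+6.450e-09  f'(a)=-4.307e-02  a ← 172.860599 − (+6.450e-09/-4.307e-02) = 172.860599
iter 4: u=0.399131  f(a)=+0.000e+00  f'(a)=-4.307e-02  a ← 172.860599 − (+0.000e+00/-4.307e-02) = 172.860599
converged: |Δa| < 1e-12 after 4 iterations
sag = a·(cosh(S/(2a)) − 1) = 172.860599·(cosh(0.399131) − 1) = 13.952578
T_max/T_min = cosh(S/(2a)) = 1.080716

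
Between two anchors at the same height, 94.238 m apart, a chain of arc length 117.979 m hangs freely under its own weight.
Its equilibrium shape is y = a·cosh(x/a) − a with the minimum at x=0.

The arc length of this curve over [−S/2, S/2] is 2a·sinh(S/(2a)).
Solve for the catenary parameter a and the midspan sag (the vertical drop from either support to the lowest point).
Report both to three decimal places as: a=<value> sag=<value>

a=39.697 sag=31.406

seed: a₀ = √(S³/(24(L−S))) = √(94.238³/(24·23.741)) = 38.325159
iter 1: u=1.229453  f(a)=+1.860e+00  f'(a)=-1.437e+00  a ← 38.325159 − (+1.860e+00/-1.437e+00) = 39.620058
iter 2: u=1.189271  f(a)=+9.844e-02  f'(a)=-1.288e+00  a ← 39.620058 − (+9.844e-02/-1.288e+00) = 39.696473
iter 3: u=1.186982  f(a)=+3.097e-04  f'(a)=-1.280e+00  a ← 39.696473 − (+3.097e-04/-1.280e+00) = 39.696715
iter 4: u=1.186975  f(a)=+3.088e-09  f'(a)=-1.280e+00  a ← 39.696715 − (+3.088e-09/-1.280e+00) = 39.696715
iter 5: u=1.186975  f(a)=+2.842e-14  f'(a)=-1.280e+00  a ← 39.696715 − (+2.842e-14/-1.280e+00) = 39.696715
converged: |Δa| < 1e-12 after 5 iterations
sag = a·(cosh(S/(2a)) − 1) = 39.696715·(cosh(1.186975) − 1) = 31.405959
T_max/T_min = cosh(S/(2a)) = 1.791148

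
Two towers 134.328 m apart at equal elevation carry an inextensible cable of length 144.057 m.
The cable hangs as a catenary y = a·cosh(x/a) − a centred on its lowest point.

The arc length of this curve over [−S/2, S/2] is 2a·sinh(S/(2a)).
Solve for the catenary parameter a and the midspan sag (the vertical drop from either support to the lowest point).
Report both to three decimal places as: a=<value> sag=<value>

a=102.974 sag=22.691

seed: a₀ = √(S³/(24(L−S))) = √(134.328³/(24·9.729)) = 101.884965
iter 1: u=0.659214  f(a)=+2.136e-01  f'(a)=-1.994e-01  a ← 101.884965 − (+2.136e-01/-1.994e-01) = 102.956098
iter 2: u=0.652356  f(a)=+3.415e-03  f'(a)=-1.931e-01  a ← 102.956098 − (+3.415e-03/-1.931e-01) = 102.973785
iter 3: u=0.652244  f(a)=+9.045e-07  f'(a)=-1.930e-01  a ← 102.973785 − (+9.045e-07/-1.930e-01) = 102.973790
iter 4: u=0.652244  f(a)=+5.684e-14  f'(a)=-1.930e-01  a ← 102.973790 − (+5.684e-14/-1.930e-01) = 102.973790
converged: |Δa| < 1e-12 after 4 iterations
sag = a·(cosh(S/(2a)) − 1) = 102.973790·(cosh(0.652244) − 1) = 22.691266
T_max/T_min = cosh(S/(2a)) = 1.220360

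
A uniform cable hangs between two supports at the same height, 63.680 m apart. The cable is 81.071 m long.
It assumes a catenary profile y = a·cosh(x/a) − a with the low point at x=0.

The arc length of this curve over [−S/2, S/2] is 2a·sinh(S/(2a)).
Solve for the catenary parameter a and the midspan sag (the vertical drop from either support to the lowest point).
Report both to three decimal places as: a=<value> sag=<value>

a=25.834 sag=22.234

seed: a₀ = √(S³/(24(L−S))) = √(63.680³/(24·17.391)) = 24.873488
iter 1: u=1.280078  f(a)=+1.482e+00  f'(a)=-1.641e+00  a ← 24.873488 − (+1.482e+00/-1.641e+00) = 25.776250
iter 2: u=1.235246  f(a)=+8.449e-02  f'(a)=-1.459e+00  a ← 25.776250 − (+8.449e-02/-1.459e+00) = 25.834158
iter 3: u=1.232477  f(a)=+3.115e-04  f'(a)=-1.448e+00  a ← 25.834158 − (+3.115e-04/-1.448e+00) = 25.834374
iter 4: u=1.232467  f(a)=+4.267e-09  f'(a)=-1.448e+00  a ← 25.834374 − (+4.267e-09/-1.448e+00) = 25.834374
iter 5: u=1.232467  f(a)=-1.421e-14  f'(a)=-1.448e+00  a ← 25.834374 − (-1.421e-14/-1.448e+00) = 25.834374
converged: |Δa| < 1e-12 after 5 iterations
sag = a·(cosh(S/(2a)) − 1) = 25.834374·(cosh(1.232467) − 1) = 22.233720
T_max/T_min = cosh(S/(2a)) = 1.860625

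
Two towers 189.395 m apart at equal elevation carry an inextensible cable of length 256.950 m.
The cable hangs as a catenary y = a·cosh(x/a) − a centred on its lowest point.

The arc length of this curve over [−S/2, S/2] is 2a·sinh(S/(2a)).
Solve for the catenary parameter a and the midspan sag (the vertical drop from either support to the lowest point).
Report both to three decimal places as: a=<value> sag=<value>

seed: a₀ = √(S³/(24(L−S))) = √(189.395³/(24·67.555)) = 64.731906
iter 1: u=1.462918  f(a)=+7.608e+00  f'(a)=-2.569e+00  a ← 64.731906 − (+7.608e+00/-2.569e+00) = 67.692987
iter 2: u=1.398926  f(a)=+5.532e-01  f'(a)=-2.208e+00  a ← 67.692987 − (+5.532e-01/-2.208e+00) = 67.943508
iter 3: u=1.393768  f(a)=+3.432e-03  f'(a)=-2.181e+00  a ← 67.943508 − (+3.432e-03/-2.181e+00) = 67.945082
iter 4: u=1.393736  f(a)=+1.339e-07  f'(a)=-2.181e+00  a ← 67.945082 − (+1.339e-07/-2.181e+00) = 67.945082
iter 5: u=1.393736  f(a)=-5.684e-14  f'(a)=-2.181e+00  a ← 67.945082 − (-5.684e-14/-2.181e+00) = 67.945082
converged: |Δa| < 1e-12 after 5 iterations
sag = a·(cosh(S/(2a)) − 1) = 67.945082·(cosh(1.393736) − 1) = 77.390254
T_max/T_min = cosh(S/(2a)) = 2.139012

a=67.945 sag=77.390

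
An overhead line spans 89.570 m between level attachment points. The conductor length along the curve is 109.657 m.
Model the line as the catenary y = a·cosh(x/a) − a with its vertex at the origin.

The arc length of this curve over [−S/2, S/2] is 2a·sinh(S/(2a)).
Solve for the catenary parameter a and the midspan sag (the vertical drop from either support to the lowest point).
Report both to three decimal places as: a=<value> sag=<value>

a=39.845 sag=27.932

seed: a₀ = √(S³/(24(L−S))) = √(89.570³/(24·20.087)) = 38.608302
iter 1: u=1.159984  f(a)=+1.396e+00  f'(a)=-1.187e+00  a ← 38.608302 − (+1.396e+00/-1.187e+00) = 39.783520
iter 2: u=1.125717  f(a)=+6.625e-02  f'(a)=-1.077e+00  a ← 39.783520 − (+6.625e-02/-1.077e+00) = 39.845029
iter 3: u=1.123980  f(a)=+1.658e-04  f'(a)=-1.072e+00  a ← 39.845029 − (+1.658e-04/-1.072e+00) = 39.845184
iter 4: u=1.123975  f(a)=+1.044e-09  f'(a)=-1.072e+00  a ← 39.845184 − (+1.044e-09/-1.072e+00) = 39.845184
iter 5: u=1.123975  f(a)=-2.842e-14  f'(a)=-1.072e+00  a ← 39.845184 − (-2.842e-14/-1.072e+00) = 39.845184
converged: |Δa| < 1e-12 after 5 iterations
sag = a·(cosh(S/(2a)) − 1) = 39.845184·(cosh(1.123975) − 1) = 27.932416
T_max/T_min = cosh(S/(2a)) = 1.701024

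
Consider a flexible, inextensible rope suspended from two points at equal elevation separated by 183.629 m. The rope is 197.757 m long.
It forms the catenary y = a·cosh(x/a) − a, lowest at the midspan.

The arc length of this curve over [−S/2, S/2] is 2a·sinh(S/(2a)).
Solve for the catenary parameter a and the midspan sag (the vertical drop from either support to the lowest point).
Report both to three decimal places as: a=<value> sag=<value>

a=136.667 sag=32.019

seed: a₀ = √(S³/(24(L−S))) = √(183.629³/(24·14.128)) = 135.134407
iter 1: u=0.679431  f(a)=+3.297e-01  f'(a)=-2.189e-01  a ← 135.134407 − (+3.297e-01/-2.189e-01) = 136.640517
iter 2: u=0.671942  f(a)=+5.593e-03  f'(a)=-2.115e-01  a ← 136.640517 − (+5.593e-03/-2.115e-01) = 136.666956
iter 3: u=0.671812  f(a)=+1.671e-06  f'(a)=-2.114e-01  a ← 136.666956 − (+1.671e-06/-2.114e-01) = 136.666964
iter 4: u=0.671812  f(a)=+1.421e-13  f'(a)=-2.114e-01  a ← 136.666964 − (+1.421e-13/-2.114e-01) = 136.666964
converged: |Δa| < 1e-12 after 4 iterations
sag = a·(cosh(S/(2a)) − 1) = 136.666964·(cosh(0.671812) − 1) = 32.018592
T_max/T_min = cosh(S/(2a)) = 1.234282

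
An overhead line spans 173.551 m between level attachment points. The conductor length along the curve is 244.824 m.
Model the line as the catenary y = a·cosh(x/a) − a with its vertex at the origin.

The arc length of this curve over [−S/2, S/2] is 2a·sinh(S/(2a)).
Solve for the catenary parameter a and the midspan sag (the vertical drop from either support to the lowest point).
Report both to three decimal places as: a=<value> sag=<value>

a=58.408 sag=77.225

seed: a₀ = √(S³/(24(L−S))) = √(173.551³/(24·71.273)) = 55.280574
iter 1: u=1.569729  f(a)=+9.314e+00  f'(a)=-3.273e+00  a ← 55.280574 − (+9.314e+00/-3.273e+00) = 58.126770
iter 2: u=1.492866  f(a)=+7.677e-01  f'(a)=-2.753e+00  a ← 58.126770 − (+7.677e-01/-2.753e+00) = 58.405583
iter 3: u=1.485740  f(a)=+6.250e-03  f'(a)=-2.709e+00  a ← 58.405583 − (+6.250e-03/-2.709e+00) = 58.407890
iter 4: u=1.485681  f(a)=+4.217e-07  f'(a)=-2.708e+00  a ← 58.407890 − (+4.217e-07/-2.708e+00) = 58.407890
iter 5: u=1.485681  f(a)=+5.684e-14  f'(a)=-2.708e+00  a ← 58.407890 − (+5.684e-14/-2.708e+00) = 58.407890
converged: |Δa| < 1e-12 after 5 iterations
sag = a·(cosh(S/(2a)) − 1) = 58.407890·(cosh(1.485681) − 1) = 77.224626
T_max/T_min = cosh(S/(2a)) = 2.322161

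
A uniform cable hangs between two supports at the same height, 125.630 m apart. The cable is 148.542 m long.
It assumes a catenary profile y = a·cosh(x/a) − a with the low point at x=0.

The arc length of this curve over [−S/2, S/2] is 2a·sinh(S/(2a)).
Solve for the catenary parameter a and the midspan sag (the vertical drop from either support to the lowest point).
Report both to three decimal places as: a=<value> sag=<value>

a=61.627 sag=34.883

seed: a₀ = √(S³/(24(L−S))) = √(125.630³/(24·22.912)) = 60.048604
iter 1: u=1.046069  f(a)=+1.287e+00  f'(a)=-8.500e-01  a ← 60.048604 − (+1.287e+00/-8.500e-01) = 61.562513
iter 2: u=1.020345  f(a)=+5.027e-02  f'(a)=-7.847e-01  a ← 61.562513 − (+5.027e-02/-7.847e-01) = 61.626572
iter 3: u=1.019284  f(a)=+8.362e-05  f'(a)=-7.821e-01  a ← 61.626572 − (+8.362e-05/-7.821e-01) = 61.626679
iter 4: u=1.019283  f(a)=+2.323e-10  f'(a)=-7.821e-01  a ← 61.626679 − (+2.323e-10/-7.821e-01) = 61.626679
iter 5: u=1.019283  f(a)=+0.000e+00  f'(a)=-7.821e-01  a ← 61.626679 − (+0.000e+00/-7.821e-01) = 61.626679
converged: |Δa| < 1e-12 after 5 iterations
sag = a·(cosh(S/(2a)) − 1) = 61.626679·(cosh(1.019283) − 1) = 34.882538
T_max/T_min = cosh(S/(2a)) = 1.566030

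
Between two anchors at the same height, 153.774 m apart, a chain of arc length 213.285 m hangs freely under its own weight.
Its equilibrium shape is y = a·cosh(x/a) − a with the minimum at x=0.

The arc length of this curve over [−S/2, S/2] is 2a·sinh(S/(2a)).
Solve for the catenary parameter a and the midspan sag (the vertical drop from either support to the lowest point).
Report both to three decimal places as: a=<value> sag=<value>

seed: a₀ = √(S³/(24(L−S))) = √(153.774³/(24·59.511)) = 50.456849
iter 1: u=1.523817  f(a)=+7.304e+00  f'(a)=-2.954e+00  a ← 50.456849 − (+7.304e+00/-2.954e+00) = 52.929333
iter 2: u=1.452635  f(a)=+5.712e-01  f'(a)=-2.509e+00  a ← 52.929333 − (+5.712e-01/-2.509e+00) = 53.157028
iter 3: u=1.446413  f(a)=+4.148e-03  f'(a)=-2.472e+00  a ← 53.157028 − (+4.148e-03/-2.472e+00) = 53.158706
iter 4: u=1.446367  f(a)=+2.223e-07  f'(a)=-2.472e+00  a ← 53.158706 − (+2.223e-07/-2.472e+00) = 53.158706
iter 5: u=1.446367  f(a)=+5.684e-14  f'(a)=-2.472e+00  a ← 53.158706 − (+5.684e-14/-2.472e+00) = 53.158706
converged: |Δa| < 1e-12 after 5 iterations
sag = a·(cosh(S/(2a)) − 1) = 53.158706·(cosh(1.446367) − 1) = 65.998630
T_max/T_min = cosh(S/(2a)) = 2.241539

a=53.159 sag=65.999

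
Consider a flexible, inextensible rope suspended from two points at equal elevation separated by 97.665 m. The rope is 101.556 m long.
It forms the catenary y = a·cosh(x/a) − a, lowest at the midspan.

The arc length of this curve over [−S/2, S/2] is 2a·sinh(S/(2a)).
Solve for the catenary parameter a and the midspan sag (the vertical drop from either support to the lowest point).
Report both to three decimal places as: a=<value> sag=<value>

a=100.470 sag=12.103

seed: a₀ = √(S³/(24(L−S))) = √(97.665³/(24·3.891)) = 99.878542
iter 1: u=0.488919  f(a)=+4.677e-02  f'(a)=-7.979e-02  a ← 99.878542 − (+4.677e-02/-7.979e-02) = 100.464697
iter 2: u=0.486066  f(a)=+4.149e-04  f'(a)=-7.838e-02  a ← 100.464697 − (+4.149e-04/-7.838e-02) = 100.469991
iter 3: u=0.486041  f(a)=+3.331e-08  f'(a)=-7.837e-02  a ← 100.469991 − (+3.331e-08/-7.837e-02) = 100.469991
iter 4: u=0.486041  f(a)=+0.000e+00  f'(a)=-7.837e-02  a ← 100.469991 − (+0.000e+00/-7.837e-02) = 100.469991
converged: |Δa| < 1e-12 after 4 iterations
sag = a·(cosh(S/(2a)) − 1) = 100.469991·(cosh(0.486041) − 1) = 12.102760
T_max/T_min = cosh(S/(2a)) = 1.120461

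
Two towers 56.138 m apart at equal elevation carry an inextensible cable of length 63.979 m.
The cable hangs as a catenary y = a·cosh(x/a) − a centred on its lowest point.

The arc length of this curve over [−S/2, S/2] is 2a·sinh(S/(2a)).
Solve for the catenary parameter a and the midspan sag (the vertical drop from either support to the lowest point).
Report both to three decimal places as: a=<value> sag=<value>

seed: a₀ = √(S³/(24(L−S))) = √(56.138³/(24·7.841)) = 30.661547
iter 1: u=0.915446  f(a)=+3.352e-01  f'(a)=-5.556e-01  a ← 30.661547 − (+3.352e-01/-5.556e-01) = 31.264813
iter 2: u=0.897782  f(a)=+1.015e-02  f'(a)=-5.224e-01  a ← 31.264813 − (+1.015e-02/-5.224e-01) = 31.284237
iter 3: u=0.897225  f(a)=+9.945e-06  f'(a)=-5.214e-01  a ← 31.284237 − (+9.945e-06/-5.214e-01) = 31.284256
iter 4: u=0.897224  f(a)=+9.578e-12  f'(a)=-5.214e-01  a ← 31.284256 − (+9.578e-12/-5.214e-01) = 31.284256
converged: |Δa| < 1e-12 after 4 iterations
sag = a·(cosh(S/(2a)) − 1) = 31.284256·(cosh(0.897224) − 1) = 13.459825
T_max/T_min = cosh(S/(2a)) = 1.430243

a=31.284 sag=13.460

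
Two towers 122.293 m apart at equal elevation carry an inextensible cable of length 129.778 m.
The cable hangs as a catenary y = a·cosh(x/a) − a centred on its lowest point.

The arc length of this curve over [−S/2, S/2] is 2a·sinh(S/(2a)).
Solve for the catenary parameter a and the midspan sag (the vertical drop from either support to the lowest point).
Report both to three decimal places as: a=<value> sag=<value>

a=101.816 sag=18.920

seed: a₀ = √(S³/(24(L−S))) = √(122.293³/(24·7.485)) = 100.902256
iter 1: u=0.605997  f(a)=+1.386e-01  f'(a)=-1.539e-01  a ← 100.902256 − (+1.386e-01/-1.539e-01) = 101.803238
iter 2: u=0.600634  f(a)=+1.879e-03  f'(a)=-1.497e-01  a ← 101.803238 − (+1.879e-03/-1.497e-01) = 101.815787
iter 3: u=0.600560  f(a)=+3.556e-07  f'(a)=-1.497e-01  a ← 101.815787 − (+3.556e-07/-1.497e-01) = 101.815789
iter 4: u=0.600560  f(a)=+2.842e-14  f'(a)=-1.497e-01  a ← 101.815789 − (+2.842e-14/-1.497e-01) = 101.815789
converged: |Δa| < 1e-12 after 4 iterations
sag = a·(cosh(S/(2a)) − 1) = 101.815789·(cosh(0.600560) − 1) = 18.919613
T_max/T_min = cosh(S/(2a)) = 1.185822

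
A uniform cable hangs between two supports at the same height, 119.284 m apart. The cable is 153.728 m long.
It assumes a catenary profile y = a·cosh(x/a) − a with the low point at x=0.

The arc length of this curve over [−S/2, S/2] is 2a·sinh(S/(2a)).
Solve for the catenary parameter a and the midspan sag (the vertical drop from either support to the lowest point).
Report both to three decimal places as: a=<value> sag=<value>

a=47.157 sag=43.020

seed: a₀ = √(S³/(24(L−S))) = √(119.284³/(24·34.444)) = 45.311755
iter 1: u=1.316259  f(a)=+3.110e+00  f'(a)=-1.801e+00  a ← 45.311755 − (+3.110e+00/-1.801e+00) = 47.038938
iter 2: u=1.267928  f(a)=+1.867e-01  f'(a)=-1.590e+00  a ← 47.038938 − (+1.867e-01/-1.590e+00) = 47.156309
iter 3: u=1.264772  f(a)=+7.674e-04  f'(a)=-1.577e+00  a ← 47.156309 − (+7.674e-04/-1.577e+00) = 47.156795
iter 4: u=1.264759  f(a)=+1.309e-08  f'(a)=-1.577e+00  a ← 47.156795 − (+1.309e-08/-1.577e+00) = 47.156795
iter 5: u=1.264759  f(a)=+0.000e+00  f'(a)=-1.577e+00  a ← 47.156795 − (+0.000e+00/-1.577e+00) = 47.156795
converged: |Δa| < 1e-12 after 5 iterations
sag = a·(cosh(S/(2a)) − 1) = 47.156795·(cosh(1.264759) − 1) = 43.019908
T_max/T_min = cosh(S/(2a)) = 1.912274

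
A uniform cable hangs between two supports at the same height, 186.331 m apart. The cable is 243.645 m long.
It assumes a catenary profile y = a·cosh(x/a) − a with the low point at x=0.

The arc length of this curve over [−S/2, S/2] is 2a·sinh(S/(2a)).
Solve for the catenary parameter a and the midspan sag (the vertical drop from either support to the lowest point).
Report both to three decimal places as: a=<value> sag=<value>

seed: a₀ = √(S³/(24(L−S))) = √(186.331³/(24·57.314)) = 68.579086
iter 1: u=1.358512  f(a)=+5.527e+00  f'(a)=-2.001e+00  a ← 68.579086 − (+5.527e+00/-2.001e+00) = 71.341345
iter 2: u=1.305912  f(a)=+3.515e-01  f'(a)=-1.754e+00  a ← 71.341345 − (+3.515e-01/-1.754e+00) = 71.541754
iter 3: u=1.302254  f(a)=+1.635e-03  f'(a)=-1.738e+00  a ← 71.541754 − (+1.635e-03/-1.738e+00) = 71.542695
iter 4: u=1.302236  f(a)=+3.574e-08  f'(a)=-1.738e+00  a ← 71.542695 − (+3.574e-08/-1.738e+00) = 71.542695
iter 5: u=1.302236  f(a)=+5.684e-14  f'(a)=-1.738e+00  a ← 71.542695 − (+5.684e-14/-1.738e+00) = 71.542695
converged: |Δa| < 1e-12 after 5 iterations
sag = a·(cosh(S/(2a)) − 1) = 71.542695·(cosh(1.302236) − 1) = 69.733908
T_max/T_min = cosh(S/(2a)) = 1.974717

a=71.543 sag=69.734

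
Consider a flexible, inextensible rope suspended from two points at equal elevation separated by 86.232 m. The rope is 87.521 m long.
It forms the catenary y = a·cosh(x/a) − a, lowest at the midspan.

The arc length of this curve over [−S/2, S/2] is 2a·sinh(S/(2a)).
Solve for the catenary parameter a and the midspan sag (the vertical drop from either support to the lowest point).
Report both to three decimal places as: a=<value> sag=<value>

seed: a₀ = √(S³/(24(L−S))) = √(86.232³/(24·1.289)) = 143.969537
iter 1: u=0.299480  f(a)=+5.793e-03  f'(a)=-1.807e-02  a ← 143.969537 − (+5.793e-03/-1.807e-02) = 144.290152
iter 2: u=0.298815  f(a)=+1.941e-05  f'(a)=-1.795e-02  a ← 144.290152 − (+1.941e-05/-1.795e-02) = 144.291234
iter 3: u=0.298812  f(a)=+2.195e-10  f'(a)=-1.795e-02  a ← 144.291234 − (+2.195e-10/-1.795e-02) = 144.291234
iter 4: u=0.298812  f(a)=-1.421e-14  f'(a)=-1.795e-02  a ← 144.291234 − (-1.421e-14/-1.795e-02) = 144.291234
converged: |Δa| < 1e-12 after 4 iterations
sag = a·(cosh(S/(2a)) − 1) = 144.291234·(cosh(0.298812) − 1) = 6.489871
T_max/T_min = cosh(S/(2a)) = 1.044978

a=144.291 sag=6.490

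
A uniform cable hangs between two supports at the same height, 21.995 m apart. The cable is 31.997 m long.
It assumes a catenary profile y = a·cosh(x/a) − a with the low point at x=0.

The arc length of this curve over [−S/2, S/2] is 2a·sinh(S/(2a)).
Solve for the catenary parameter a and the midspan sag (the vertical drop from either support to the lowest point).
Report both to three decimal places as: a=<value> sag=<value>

a=7.072 sag=10.420

seed: a₀ = √(S³/(24(L−S))) = √(21.995³/(24·10.002)) = 6.657894
iter 1: u=1.651798  f(a)=+1.457e+00  f'(a)=-3.908e+00  a ← 6.657894 − (+1.457e+00/-3.908e+00) = 7.030576
iter 2: u=1.564239  f(a)=+1.312e-01  f'(a)=-3.233e+00  a ← 7.030576 − (+1.312e-01/-3.233e+00) = 7.071171
iter 3: u=1.555259  f(a)=+1.299e-03  f'(a)=-3.169e+00  a ← 7.071171 − (+1.299e-03/-3.169e+00) = 7.071581
iter 4: u=1.555169  f(a)=+1.299e-07  f'(a)=-3.169e+00  a ← 7.071581 − (+1.299e-07/-3.169e+00) = 7.071581
iter 5: u=1.555169  f(a)=+7.105e-15  f'(a)=-3.169e+00  a ← 7.071581 − (+7.105e-15/-3.169e+00) = 7.071581
converged: |Δa| < 1e-12 after 5 iterations
sag = a·(cosh(S/(2a)) − 1) = 7.071581·(cosh(1.555169) − 1) = 10.420110
T_max/T_min = cosh(S/(2a)) = 2.473519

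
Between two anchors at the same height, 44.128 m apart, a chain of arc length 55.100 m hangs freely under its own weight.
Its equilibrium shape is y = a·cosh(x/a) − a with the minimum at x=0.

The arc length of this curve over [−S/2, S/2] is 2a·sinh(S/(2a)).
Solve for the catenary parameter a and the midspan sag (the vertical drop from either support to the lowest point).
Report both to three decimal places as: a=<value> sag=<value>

a=18.703 sag=14.596

seed: a₀ = √(S³/(24(L−S))) = √(44.128³/(24·10.972)) = 18.064371
iter 1: u=1.221410  f(a)=+8.481e-01  f'(a)=-1.406e+00  a ← 18.064371 − (+8.481e-01/-1.406e+00) = 18.667611
iter 2: u=1.181940  f(a)=+4.434e-02  f'(a)=-1.262e+00  a ← 18.667611 − (+4.434e-02/-1.262e+00) = 18.702730
iter 3: u=1.179721  f(a)=+1.359e-04  f'(a)=-1.255e+00  a ← 18.702730 − (+1.359e-04/-1.255e+00) = 18.702838
iter 4: u=1.179714  f(a)=+1.287e-09  f'(a)=-1.255e+00  a ← 18.702838 − (+1.287e-09/-1.255e+00) = 18.702838
iter 5: u=1.179714  f(a)=+7.105e-15  f'(a)=-1.255e+00  a ← 18.702838 − (+7.105e-15/-1.255e+00) = 18.702838
converged: |Δa| < 1e-12 after 5 iterations
sag = a·(cosh(S/(2a)) − 1) = 18.702838·(cosh(1.179714) − 1) = 14.595790
T_max/T_min = cosh(S/(2a)) = 1.780405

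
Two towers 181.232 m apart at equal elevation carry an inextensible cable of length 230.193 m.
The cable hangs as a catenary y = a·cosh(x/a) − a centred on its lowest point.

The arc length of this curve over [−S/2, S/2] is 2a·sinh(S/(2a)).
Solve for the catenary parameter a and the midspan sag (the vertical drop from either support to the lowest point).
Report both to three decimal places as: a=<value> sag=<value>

a=73.896 sag=62.881

seed: a₀ = √(S³/(24(L−S))) = √(181.232³/(24·48.961)) = 71.174031
iter 1: u=1.273161  f(a)=+4.125e+00  f'(a)=-1.612e+00  a ← 71.174031 − (+4.125e+00/-1.612e+00) = 73.732630
iter 2: u=1.228981  f(a)=+2.329e-01  f'(a)=-1.435e+00  a ← 73.732630 − (+2.329e-01/-1.435e+00) = 73.894924
iter 3: u=1.226282  f(a)=+8.403e-04  f'(a)=-1.424e+00  a ← 73.894924 − (+8.403e-04/-1.424e+00) = 73.895514
iter 4: u=1.226272  f(a)=+1.103e-08  f'(a)=-1.424e+00  a ← 73.895514 − (+1.103e-08/-1.424e+00) = 73.895514
iter 5: u=1.226272  f(a)=-5.684e-14  f'(a)=-1.424e+00  a ← 73.895514 − (-5.684e-14/-1.424e+00) = 73.895514
converged: |Δa| < 1e-12 after 5 iterations
sag = a·(cosh(S/(2a)) − 1) = 73.895514·(cosh(1.226272) − 1) = 62.880768
T_max/T_min = cosh(S/(2a)) = 1.850942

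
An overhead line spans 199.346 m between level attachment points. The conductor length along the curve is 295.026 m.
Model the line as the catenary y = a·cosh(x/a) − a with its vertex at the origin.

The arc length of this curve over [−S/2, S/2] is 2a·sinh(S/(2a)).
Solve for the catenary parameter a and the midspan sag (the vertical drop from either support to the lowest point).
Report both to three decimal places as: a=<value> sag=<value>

seed: a₀ = √(S³/(24(L−S))) = √(199.346³/(24·95.680)) = 58.734745
iter 1: u=1.697002  f(a)=+1.476e+01  f'(a)=-4.298e+00  a ← 58.734745 − (+1.476e+01/-4.298e+00) = 62.168924
iter 2: u=1.603261  f(a)=+1.394e+00  f'(a)=-3.522e+00  a ← 62.168924 − (+1.394e+00/-3.522e+00) = 62.564651
iter 3: u=1.593120  f(a)=+1.528e-02  f'(a)=-3.445e+00  a ← 62.564651 − (+1.528e-02/-3.445e+00) = 62.569087
iter 4: u=1.593007  f(a)=+1.882e-06  f'(a)=-3.444e+00  a ← 62.569087 − (+1.882e-06/-3.444e+00) = 62.569088
iter 5: u=1.593007  f(a)=+0.000e+00  f'(a)=-3.444e+00  a ← 62.569088 − (+0.000e+00/-3.444e+00) = 62.569088
converged: |Δa| < 1e-12 after 5 iterations
sag = a·(cosh(S/(2a)) − 1) = 62.569088·(cosh(1.593007) − 1) = 97.665041
T_max/T_min = cosh(S/(2a)) = 2.560915

a=62.569 sag=97.665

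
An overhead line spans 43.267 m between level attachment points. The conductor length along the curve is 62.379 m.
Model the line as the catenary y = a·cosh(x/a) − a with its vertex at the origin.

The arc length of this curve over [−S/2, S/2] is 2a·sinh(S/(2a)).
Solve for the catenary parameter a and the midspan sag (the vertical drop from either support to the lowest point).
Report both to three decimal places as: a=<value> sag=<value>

seed: a₀ = √(S³/(24(L−S))) = √(43.267³/(24·19.112)) = 13.288516
iter 1: u=1.627985  f(a)=+2.699e+00  f'(a)=-3.715e+00  a ← 13.288516 − (+2.699e+00/-3.715e+00) = 14.014967
iter 2: u=1.543600  f(a)=+2.371e-01  f'(a)=-3.088e+00  a ← 14.014967 − (+2.371e-01/-3.088e+00) = 14.091740
iter 3: u=1.535190  f(a)=+2.219e-03  f'(a)=-3.031e+00  a ← 14.091740 − (+2.219e-03/-3.031e+00) = 14.092473
iter 4: u=1.535110  f(a)=+1.985e-07  f'(a)=-3.030e+00  a ← 14.092473 − (+1.985e-07/-3.030e+00) = 14.092473
iter 5: u=1.535110  f(a)=+7.105e-15  f'(a)=-3.030e+00  a ← 14.092473 − (+7.105e-15/-3.030e+00) = 14.092473
converged: |Δa| < 1e-12 after 5 iterations
sag = a·(cosh(S/(2a)) − 1) = 14.092473·(cosh(1.535110) − 1) = 20.132996
T_max/T_min = cosh(S/(2a)) = 2.428635

a=14.092 sag=20.133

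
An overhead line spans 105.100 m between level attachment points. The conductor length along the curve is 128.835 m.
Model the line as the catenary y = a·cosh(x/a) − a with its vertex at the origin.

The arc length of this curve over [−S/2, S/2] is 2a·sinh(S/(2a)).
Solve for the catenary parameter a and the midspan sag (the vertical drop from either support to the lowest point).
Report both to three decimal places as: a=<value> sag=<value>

a=46.600 sag=32.906

seed: a₀ = √(S³/(24(L−S))) = √(105.100³/(24·23.735)) = 45.144395
iter 1: u=1.164043  f(a)=+1.661e+00  f'(a)=-1.201e+00  a ← 45.144395 − (+1.661e+00/-1.201e+00) = 46.527257
iter 2: u=1.129445  f(a)=+7.937e-02  f'(a)=-1.089e+00  a ← 46.527257 − (+7.937e-02/-1.089e+00) = 46.600157
iter 3: u=1.127679  f(a)=+2.014e-04  f'(a)=-1.083e+00  a ← 46.600157 − (+2.014e-04/-1.083e+00) = 46.600343
iter 4: u=1.127674  f(a)=+1.304e-09  f'(a)=-1.083e+00  a ← 46.600343 − (+1.304e-09/-1.083e+00) = 46.600343
iter 5: u=1.127674  f(a)=-2.842e-14  f'(a)=-1.083e+00  a ← 46.600343 − (-2.842e-14/-1.083e+00) = 46.600343
converged: |Δa| < 1e-12 after 5 iterations
sag = a·(cosh(S/(2a)) − 1) = 46.600343·(cosh(1.127674) − 1) = 32.905671
T_max/T_min = cosh(S/(2a)) = 1.706125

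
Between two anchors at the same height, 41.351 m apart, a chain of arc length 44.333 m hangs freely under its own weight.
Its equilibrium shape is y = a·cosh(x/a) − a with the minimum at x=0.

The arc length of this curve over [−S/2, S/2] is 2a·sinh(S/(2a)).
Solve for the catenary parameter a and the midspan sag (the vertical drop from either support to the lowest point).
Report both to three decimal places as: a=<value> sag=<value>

seed: a₀ = √(S³/(24(L−S))) = √(41.351³/(24·2.982)) = 31.431824
iter 1: u=0.657789  f(a)=+6.518e-02  f'(a)=-1.981e-01  a ← 31.431824 − (+6.518e-02/-1.981e-01) = 31.760891
iter 2: u=0.650974  f(a)=+1.038e-03  f'(a)=-1.918e-01  a ← 31.760891 − (+1.038e-03/-1.918e-01) = 31.766301
iter 3: u=0.650863  f(a)=+2.725e-07  f'(a)=-1.917e-01  a ← 31.766301 − (+2.725e-07/-1.917e-01) = 31.766302
iter 4: u=0.650863  f(a)=+1.421e-14  f'(a)=-1.917e-01  a ← 31.766302 − (+1.421e-14/-1.917e-01) = 31.766302
converged: |Δa| < 1e-12 after 4 iterations
sag = a·(cosh(S/(2a)) − 1) = 31.766302·(cosh(0.650863) − 1) = 6.969362
T_max/T_min = cosh(S/(2a)) = 1.219395

a=31.766 sag=6.969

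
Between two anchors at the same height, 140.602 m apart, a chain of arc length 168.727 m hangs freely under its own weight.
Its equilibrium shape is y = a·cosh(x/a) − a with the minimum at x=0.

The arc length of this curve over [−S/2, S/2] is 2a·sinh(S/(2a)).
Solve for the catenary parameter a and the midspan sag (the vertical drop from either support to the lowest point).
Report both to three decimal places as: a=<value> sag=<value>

a=66.013 sag=41.108

seed: a₀ = √(S³/(24(L−S))) = √(140.602³/(24·28.125)) = 64.170491
iter 1: u=1.095535  f(a)=+1.737e+00  f'(a)=-9.864e-01  a ← 64.170491 − (+1.737e+00/-9.864e-01) = 65.931277
iter 2: u=1.066277  f(a)=+7.405e-02  f'(a)=-9.039e-01  a ← 65.931277 − (+7.405e-02/-9.039e-01) = 66.013203
iter 3: u=1.064954  f(a)=+1.479e-04  f'(a)=-9.003e-01  a ← 66.013203 − (+1.479e-04/-9.003e-01) = 66.013367
iter 4: u=1.064951  f(a)=+5.925e-10  f'(a)=-9.003e-01  a ← 66.013367 − (+5.925e-10/-9.003e-01) = 66.013367
iter 5: u=1.064951  f(a)=+0.000e+00  f'(a)=-9.003e-01  a ← 66.013367 − (+0.000e+00/-9.003e-01) = 66.013367
converged: |Δa| < 1e-12 after 5 iterations
sag = a·(cosh(S/(2a)) − 1) = 66.013367·(cosh(1.064951) − 1) = 41.107895
T_max/T_min = cosh(S/(2a)) = 1.622721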